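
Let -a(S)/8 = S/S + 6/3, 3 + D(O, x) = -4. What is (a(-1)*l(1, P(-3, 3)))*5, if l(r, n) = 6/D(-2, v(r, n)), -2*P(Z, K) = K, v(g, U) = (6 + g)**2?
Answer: 720/7 ≈ 102.86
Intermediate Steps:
P(Z, K) = -K/2
D(O, x) = -7 (D(O, x) = -3 - 4 = -7)
l(r, n) = -6/7 (l(r, n) = 6/(-7) = 6*(-1/7) = -6/7)
a(S) = -24 (a(S) = -8*(S/S + 6/3) = -8*(1 + 6*(1/3)) = -8*(1 + 2) = -8*3 = -24)
(a(-1)*l(1, P(-3, 3)))*5 = -24*(-6/7)*5 = (144/7)*5 = 720/7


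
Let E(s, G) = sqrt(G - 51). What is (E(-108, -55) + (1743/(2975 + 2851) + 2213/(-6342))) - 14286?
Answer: -43987332962/3079041 + I*sqrt(106) ≈ -14286.0 + 10.296*I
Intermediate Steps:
E(s, G) = sqrt(-51 + G)
(E(-108, -55) + (1743/(2975 + 2851) + 2213/(-6342))) - 14286 = (sqrt(-51 - 55) + (1743/(2975 + 2851) + 2213/(-6342))) - 14286 = (sqrt(-106) + (1743/5826 + 2213*(-1/6342))) - 14286 = (I*sqrt(106) + (1743*(1/5826) - 2213/6342)) - 14286 = (I*sqrt(106) + (581/1942 - 2213/6342)) - 14286 = (I*sqrt(106) - 153236/3079041) - 14286 = (-153236/3079041 + I*sqrt(106)) - 14286 = -43987332962/3079041 + I*sqrt(106)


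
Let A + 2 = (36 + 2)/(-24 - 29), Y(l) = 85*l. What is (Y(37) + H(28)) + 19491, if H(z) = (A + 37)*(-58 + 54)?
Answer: 1192440/53 ≈ 22499.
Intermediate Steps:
A = -144/53 (A = -2 + (36 + 2)/(-24 - 29) = -2 + 38/(-53) = -2 + 38*(-1/53) = -2 - 38/53 = -144/53 ≈ -2.7170)
H(z) = -7268/53 (H(z) = (-144/53 + 37)*(-58 + 54) = (1817/53)*(-4) = -7268/53)
(Y(37) + H(28)) + 19491 = (85*37 - 7268/53) + 19491 = (3145 - 7268/53) + 19491 = 159417/53 + 19491 = 1192440/53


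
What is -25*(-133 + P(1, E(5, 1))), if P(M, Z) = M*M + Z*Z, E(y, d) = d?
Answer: 3275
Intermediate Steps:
P(M, Z) = M**2 + Z**2
-25*(-133 + P(1, E(5, 1))) = -25*(-133 + (1**2 + 1**2)) = -25*(-133 + (1 + 1)) = -25*(-133 + 2) = -25*(-131) = 3275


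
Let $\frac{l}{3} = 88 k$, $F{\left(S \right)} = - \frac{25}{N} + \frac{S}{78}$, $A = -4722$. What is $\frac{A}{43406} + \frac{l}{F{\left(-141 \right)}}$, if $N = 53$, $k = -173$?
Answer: $\frac{455297646449}{22723041} \approx 20037.0$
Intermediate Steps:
$F{\left(S \right)} = - \frac{25}{53} + \frac{S}{78}$
$l = -45672$ ($l = 3 \cdot 88 \left(-173\right) = 3 \left(-15224\right) = -45672$)
$\frac{A}{43406} + \frac{l}{F{\left(-141 \right)}} = - \frac{4722}{43406} - \frac{45672}{- \frac{25}{53} + \frac{1}{78} \left(-141\right)} = \left(-4722\right) \frac{1}{43406} - \frac{45672}{- \frac{25}{53} - \frac{47}{26}} = - \frac{2361}{21703} - \frac{45672}{- \frac{3141}{1378}} = - \frac{2361}{21703} - - \frac{20978672}{1047} = - \frac{2361}{21703} + \frac{20978672}{1047} = \frac{455297646449}{22723041}$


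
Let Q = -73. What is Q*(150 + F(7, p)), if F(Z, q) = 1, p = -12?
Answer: -11023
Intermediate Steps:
Q*(150 + F(7, p)) = -73*(150 + 1) = -73*151 = -11023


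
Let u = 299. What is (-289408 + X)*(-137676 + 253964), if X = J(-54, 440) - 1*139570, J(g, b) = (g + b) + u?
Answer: -49805336384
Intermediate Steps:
J(g, b) = 299 + b + g (J(g, b) = (g + b) + 299 = (b + g) + 299 = 299 + b + g)
X = -138885 (X = (299 + 440 - 54) - 1*139570 = 685 - 139570 = -138885)
(-289408 + X)*(-137676 + 253964) = (-289408 - 138885)*(-137676 + 253964) = -428293*116288 = -49805336384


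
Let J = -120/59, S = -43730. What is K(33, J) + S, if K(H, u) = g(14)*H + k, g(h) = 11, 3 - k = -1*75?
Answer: -43289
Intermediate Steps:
k = 78 (k = 3 - (-1)*75 = 3 - 1*(-75) = 3 + 75 = 78)
J = -120/59 (J = -120*1/59 = -120/59 ≈ -2.0339)
K(H, u) = 78 + 11*H (K(H, u) = 11*H + 78 = 78 + 11*H)
K(33, J) + S = (78 + 11*33) - 43730 = (78 + 363) - 43730 = 441 - 43730 = -43289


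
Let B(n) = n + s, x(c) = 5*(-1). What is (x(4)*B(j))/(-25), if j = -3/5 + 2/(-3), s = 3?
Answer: 26/75 ≈ 0.34667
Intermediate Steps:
x(c) = -5
j = -19/15 (j = -3*⅕ + 2*(-⅓) = -⅗ - ⅔ = -19/15 ≈ -1.2667)
B(n) = 3 + n (B(n) = n + 3 = 3 + n)
(x(4)*B(j))/(-25) = -5*(3 - 19/15)/(-25) = -5*26/15*(-1/25) = -26/3*(-1/25) = 26/75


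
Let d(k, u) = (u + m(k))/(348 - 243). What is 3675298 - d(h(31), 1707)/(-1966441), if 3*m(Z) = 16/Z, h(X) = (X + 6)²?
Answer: 623329206399931379/169599636927 ≈ 3.6753e+6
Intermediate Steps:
h(X) = (6 + X)²
m(Z) = 16/(3*Z) (m(Z) = (16/Z)/3 = 16/(3*Z))
d(k, u) = u/105 + 16/(315*k) (d(k, u) = (u + 16/(3*k))/(348 - 243) = (u + 16/(3*k))/105 = (u + 16/(3*k))*(1/105) = u/105 + 16/(315*k))
3675298 - d(h(31), 1707)/(-1966441) = 3675298 - ((1/105)*1707 + 16/(315*((6 + 31)²)))/(-1966441) = 3675298 - (569/35 + 16/(315*(37²)))*(-1)/1966441 = 3675298 - (569/35 + (16/315)/1369)*(-1)/1966441 = 3675298 - (569/35 + (16/315)*(1/1369))*(-1)/1966441 = 3675298 - (569/35 + 16/431235)*(-1)/1966441 = 3675298 - 1402133*(-1)/(86247*1966441) = 3675298 - 1*(-1402133/169599636927) = 3675298 + 1402133/169599636927 = 623329206399931379/169599636927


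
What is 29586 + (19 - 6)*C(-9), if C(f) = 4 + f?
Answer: 29521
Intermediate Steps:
29586 + (19 - 6)*C(-9) = 29586 + (19 - 6)*(4 - 9) = 29586 + 13*(-5) = 29586 - 65 = 29521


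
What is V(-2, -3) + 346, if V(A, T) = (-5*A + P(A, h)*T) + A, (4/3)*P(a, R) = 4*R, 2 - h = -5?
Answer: 291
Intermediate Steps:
h = 7 (h = 2 - 1*(-5) = 2 + 5 = 7)
P(a, R) = 3*R (P(a, R) = 3*(4*R)/4 = 3*R)
V(A, T) = -4*A + 21*T (V(A, T) = (-5*A + (3*7)*T) + A = (-5*A + 21*T) + A = -4*A + 21*T)
V(-2, -3) + 346 = (-4*(-2) + 21*(-3)) + 346 = (8 - 63) + 346 = -55 + 346 = 291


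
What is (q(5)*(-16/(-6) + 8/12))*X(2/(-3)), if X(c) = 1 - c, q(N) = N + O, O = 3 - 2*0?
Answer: 400/9 ≈ 44.444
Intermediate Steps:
O = 3 (O = 3 + 0 = 3)
q(N) = 3 + N (q(N) = N + 3 = 3 + N)
(q(5)*(-16/(-6) + 8/12))*X(2/(-3)) = ((3 + 5)*(-16/(-6) + 8/12))*(1 - 2/(-3)) = (8*(-16*(-⅙) + 8*(1/12)))*(1 - 2*(-1)/3) = (8*(8/3 + ⅔))*(1 - 1*(-⅔)) = (8*(10/3))*(1 + ⅔) = (80/3)*(5/3) = 400/9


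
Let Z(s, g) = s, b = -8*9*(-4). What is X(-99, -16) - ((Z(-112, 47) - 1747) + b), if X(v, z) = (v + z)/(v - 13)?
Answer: 176067/112 ≈ 1572.0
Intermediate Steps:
X(v, z) = (v + z)/(-13 + v)
b = 288 (b = -72*(-4) = 288)
X(-99, -16) - ((Z(-112, 47) - 1747) + b) = (-99 - 16)/(-13 - 99) - ((-112 - 1747) + 288) = -115/(-112) - (-1859 + 288) = -1/112*(-115) - 1*(-1571) = 115/112 + 1571 = 176067/112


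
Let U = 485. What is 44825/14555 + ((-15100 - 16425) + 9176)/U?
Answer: -60709914/1411835 ≈ -43.001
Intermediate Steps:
44825/14555 + ((-15100 - 16425) + 9176)/U = 44825/14555 + ((-15100 - 16425) + 9176)/485 = 44825*(1/14555) + (-31525 + 9176)*(1/485) = 8965/2911 - 22349*1/485 = 8965/2911 - 22349/485 = -60709914/1411835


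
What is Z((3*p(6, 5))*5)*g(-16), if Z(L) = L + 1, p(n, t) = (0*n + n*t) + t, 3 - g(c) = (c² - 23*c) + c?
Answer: -318230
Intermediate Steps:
g(c) = 3 - c² + 22*c (g(c) = 3 - ((c² - 23*c) + c) = 3 - (c² - 22*c) = 3 + (-c² + 22*c) = 3 - c² + 22*c)
p(n, t) = t + n*t (p(n, t) = (0 + n*t) + t = n*t + t = t + n*t)
Z(L) = 1 + L
Z((3*p(6, 5))*5)*g(-16) = (1 + (3*(5*(1 + 6)))*5)*(3 - 1*(-16)² + 22*(-16)) = (1 + (3*(5*7))*5)*(3 - 1*256 - 352) = (1 + (3*35)*5)*(3 - 256 - 352) = (1 + 105*5)*(-605) = (1 + 525)*(-605) = 526*(-605) = -318230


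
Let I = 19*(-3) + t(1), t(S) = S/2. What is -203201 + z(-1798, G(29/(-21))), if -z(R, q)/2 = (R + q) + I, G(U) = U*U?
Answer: -87977654/441 ≈ -1.9950e+5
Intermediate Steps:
t(S) = S/2 (t(S) = S*(½) = S/2)
I = -113/2 (I = 19*(-3) + (½)*1 = -57 + ½ = -113/2 ≈ -56.500)
G(U) = U²
z(R, q) = 113 - 2*R - 2*q (z(R, q) = -2*((R + q) - 113/2) = -2*(-113/2 + R + q) = 113 - 2*R - 2*q)
-203201 + z(-1798, G(29/(-21))) = -203201 + (113 - 2*(-1798) - 2*(29/(-21))²) = -203201 + (113 + 3596 - 2*(29*(-1/21))²) = -203201 + (113 + 3596 - 2*(-29/21)²) = -203201 + (113 + 3596 - 2*841/441) = -203201 + (113 + 3596 - 1682/441) = -203201 + 1633987/441 = -87977654/441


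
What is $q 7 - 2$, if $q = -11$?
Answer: $-79$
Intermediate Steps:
$q 7 - 2 = \left(-11\right) 7 - 2 = -77 - 2 = -79$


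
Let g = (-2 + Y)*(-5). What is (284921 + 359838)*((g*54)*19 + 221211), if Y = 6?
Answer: 129397328469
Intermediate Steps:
g = -20 (g = (-2 + 6)*(-5) = 4*(-5) = -20)
(284921 + 359838)*((g*54)*19 + 221211) = (284921 + 359838)*(-20*54*19 + 221211) = 644759*(-1080*19 + 221211) = 644759*(-20520 + 221211) = 644759*200691 = 129397328469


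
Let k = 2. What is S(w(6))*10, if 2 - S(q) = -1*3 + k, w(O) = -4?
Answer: 30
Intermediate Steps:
S(q) = 3 (S(q) = 2 - (-1*3 + 2) = 2 - (-3 + 2) = 2 - 1*(-1) = 2 + 1 = 3)
S(w(6))*10 = 3*10 = 30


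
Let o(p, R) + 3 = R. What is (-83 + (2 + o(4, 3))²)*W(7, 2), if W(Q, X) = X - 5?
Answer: 237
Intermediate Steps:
o(p, R) = -3 + R
W(Q, X) = -5 + X
(-83 + (2 + o(4, 3))²)*W(7, 2) = (-83 + (2 + (-3 + 3))²)*(-5 + 2) = (-83 + (2 + 0)²)*(-3) = (-83 + 2²)*(-3) = (-83 + 4)*(-3) = -79*(-3) = 237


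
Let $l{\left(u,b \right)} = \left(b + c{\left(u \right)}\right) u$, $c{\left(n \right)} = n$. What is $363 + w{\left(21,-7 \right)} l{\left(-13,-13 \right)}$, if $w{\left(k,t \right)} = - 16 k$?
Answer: $-113205$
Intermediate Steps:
$l{\left(u,b \right)} = u \left(b + u\right)$ ($l{\left(u,b \right)} = \left(b + u\right) u = u \left(b + u\right)$)
$363 + w{\left(21,-7 \right)} l{\left(-13,-13 \right)} = 363 + \left(-16\right) 21 \left(- 13 \left(-13 - 13\right)\right) = 363 - 336 \left(\left(-13\right) \left(-26\right)\right) = 363 - 113568 = -113205$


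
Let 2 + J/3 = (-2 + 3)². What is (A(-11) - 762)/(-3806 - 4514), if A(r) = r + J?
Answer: 97/1040 ≈ 0.093269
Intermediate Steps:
J = -3 (J = -6 + 3*(-2 + 3)² = -6 + 3*1² = -6 + 3*1 = -6 + 3 = -3)
A(r) = -3 + r (A(r) = r - 3 = -3 + r)
(A(-11) - 762)/(-3806 - 4514) = ((-3 - 11) - 762)/(-3806 - 4514) = (-14 - 762)/(-8320) = -776*(-1/8320) = 97/1040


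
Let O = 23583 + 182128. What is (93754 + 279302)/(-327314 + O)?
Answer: -373056/121603 ≈ -3.0678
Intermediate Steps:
O = 205711
(93754 + 279302)/(-327314 + O) = (93754 + 279302)/(-327314 + 205711) = 373056/(-121603) = 373056*(-1/121603) = -373056/121603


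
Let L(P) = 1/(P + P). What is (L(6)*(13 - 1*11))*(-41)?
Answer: -41/6 ≈ -6.8333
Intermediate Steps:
L(P) = 1/(2*P)
(L(6)*(13 - 1*11))*(-41) = (((½)/6)*(13 - 1*11))*(-41) = (((½)*(⅙))*(13 - 11))*(-41) = ((1/12)*2)*(-41) = (⅙)*(-41) = -41/6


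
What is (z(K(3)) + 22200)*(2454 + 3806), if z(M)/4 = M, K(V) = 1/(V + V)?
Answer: 416928520/3 ≈ 1.3898e+8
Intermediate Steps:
K(V) = 1/(2*V)
z(M) = 4*M
(z(K(3)) + 22200)*(2454 + 3806) = (4*((½)/3) + 22200)*(2454 + 3806) = (4*((½)*(⅓)) + 22200)*6260 = (4*(⅙) + 22200)*6260 = (⅔ + 22200)*6260 = (66602/3)*6260 = 416928520/3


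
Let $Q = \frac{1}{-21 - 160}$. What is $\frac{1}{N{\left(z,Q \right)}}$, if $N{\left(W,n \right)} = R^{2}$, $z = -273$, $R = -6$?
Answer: $\frac{1}{36} \approx 0.027778$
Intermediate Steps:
$Q = - \frac{1}{181}$ ($Q = \frac{1}{-181} = - \frac{1}{181} \approx -0.0055249$)
$N{\left(W,n \right)} = 36$ ($N{\left(W,n \right)} = \left(-6\right)^{2} = 36$)
$\frac{1}{N{\left(z,Q \right)}} = \frac{1}{36}$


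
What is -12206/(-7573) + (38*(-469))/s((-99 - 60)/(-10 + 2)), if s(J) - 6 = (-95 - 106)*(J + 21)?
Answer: 1881405922/497387067 ≈ 3.7826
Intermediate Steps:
s(J) = -4215 - 201*J (s(J) = 6 + (-95 - 106)*(J + 21) = 6 - 201*(21 + J) = 6 + (-4221 - 201*J) = -4215 - 201*J)
-12206/(-7573) + (38*(-469))/s((-99 - 60)/(-10 + 2)) = -12206/(-7573) + (38*(-469))/(-4215 - 201*(-99 - 60)/(-10 + 2)) = -12206*(-1/7573) - 17822/(-4215 - (-31959)/(-8)) = 12206/7573 - 17822/(-4215 - (-31959)*(-1)/8) = 12206/7573 - 17822/(-4215 - 201*159/8) = 12206/7573 - 17822/(-4215 - 31959/8) = 12206/7573 - 17822/(-65679/8) = 12206/7573 - 17822*(-8/65679) = 12206/7573 + 142576/65679 = 1881405922/497387067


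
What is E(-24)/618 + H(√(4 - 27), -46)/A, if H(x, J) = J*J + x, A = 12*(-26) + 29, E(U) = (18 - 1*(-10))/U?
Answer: -7848109/1049364 - I*√23/283 ≈ -7.4789 - 0.016946*I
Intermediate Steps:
E(U) = 28/U (E(U) = (18 + 10)/U = 28/U)
A = -283 (A = -312 + 29 = -283)
H(x, J) = x + J² (H(x, J) = J² + x = x + J²)
E(-24)/618 + H(√(4 - 27), -46)/A = (28/(-24))/618 + (√(4 - 27) + (-46)²)/(-283) = (28*(-1/24))*(1/618) + (√(-23) + 2116)*(-1/283) = -7/6*1/618 + (I*√23 + 2116)*(-1/283) = -7/3708 + (2116 + I*√23)*(-1/283) = -7/3708 + (-2116/283 - I*√23/283) = -7848109/1049364 - I*√23/283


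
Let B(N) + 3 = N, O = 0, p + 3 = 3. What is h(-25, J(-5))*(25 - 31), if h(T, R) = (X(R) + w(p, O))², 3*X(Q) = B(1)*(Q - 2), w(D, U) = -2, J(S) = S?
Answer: -128/3 ≈ -42.667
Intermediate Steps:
p = 0 (p = -3 + 3 = 0)
B(N) = -3 + N
X(Q) = 4/3 - 2*Q/3 (X(Q) = ((-3 + 1)*(Q - 2))/3 = (-2*(-2 + Q))/3 = (4 - 2*Q)/3 = 4/3 - 2*Q/3)
h(T, R) = (-⅔ - 2*R/3)² (h(T, R) = ((4/3 - 2*R/3) - 2)² = (-⅔ - 2*R/3)²)
h(-25, J(-5))*(25 - 31) = (4*(1 - 5)²/9)*(25 - 31) = ((4/9)*(-4)²)*(-6) = ((4/9)*16)*(-6) = (64/9)*(-6) = -128/3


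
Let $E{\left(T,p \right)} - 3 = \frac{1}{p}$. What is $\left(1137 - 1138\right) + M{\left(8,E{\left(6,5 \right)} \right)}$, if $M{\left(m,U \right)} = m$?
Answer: $7$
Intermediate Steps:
$E{\left(T,p \right)} = 3 + \frac{1}{p}$
$\left(1137 - 1138\right) + M{\left(8,E{\left(6,5 \right)} \right)} = \left(1137 - 1138\right) + 8 = -1 + 8 = 7$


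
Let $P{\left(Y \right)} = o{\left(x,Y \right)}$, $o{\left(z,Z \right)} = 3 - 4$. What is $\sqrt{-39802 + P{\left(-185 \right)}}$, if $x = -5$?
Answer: $i \sqrt{39803} \approx 199.51 i$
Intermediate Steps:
$o{\left(z,Z \right)} = -1$ ($o{\left(z,Z \right)} = 3 - 4 = -1$)
$P{\left(Y \right)} = -1$
$\sqrt{-39802 + P{\left(-185 \right)}} = \sqrt{-39802 - 1} = \sqrt{-39803} = i \sqrt{39803}$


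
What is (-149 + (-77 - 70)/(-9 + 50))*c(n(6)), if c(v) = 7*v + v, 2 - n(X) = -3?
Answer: -250240/41 ≈ -6103.4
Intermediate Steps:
n(X) = 5 (n(X) = 2 - 1*(-3) = 2 + 3 = 5)
c(v) = 8*v
(-149 + (-77 - 70)/(-9 + 50))*c(n(6)) = (-149 + (-77 - 70)/(-9 + 50))*(8*5) = (-149 - 147/41)*40 = -6256/41*40 = -250240/41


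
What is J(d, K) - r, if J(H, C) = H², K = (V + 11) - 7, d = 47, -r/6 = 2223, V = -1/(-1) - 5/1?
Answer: 15547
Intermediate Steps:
V = -4 (V = -1*(-1) - 5*1 = 1 - 5 = -4)
r = -13338 (r = -6*2223 = -13338)
K = 0 (K = (-4 + 11) - 7 = 7 - 7 = 0)
J(d, K) - r = 47² - 1*(-13338) = 2209 + 13338 = 15547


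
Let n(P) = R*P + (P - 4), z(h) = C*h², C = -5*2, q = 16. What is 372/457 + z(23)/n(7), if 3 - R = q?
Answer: 1225133/20108 ≈ 60.928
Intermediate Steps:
R = -13 (R = 3 - 1*16 = 3 - 16 = -13)
C = -10
z(h) = -10*h²
n(P) = -4 - 12*P (n(P) = -13*P + (P - 4) = -13*P + (-4 + P) = -4 - 12*P)
372/457 + z(23)/n(7) = 372/457 + (-10*23²)/(-4 - 12*7) = 372*(1/457) + (-10*529)/(-4 - 84) = 372/457 - 5290/(-88) = 372/457 - 5290*(-1/88) = 372/457 + 2645/44 = 1225133/20108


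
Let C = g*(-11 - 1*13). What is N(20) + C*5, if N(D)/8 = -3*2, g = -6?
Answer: 672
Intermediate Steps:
C = 144 (C = -6*(-11 - 1*13) = -6*(-11 - 13) = -6*(-24) = 144)
N(D) = -48 (N(D) = 8*(-3*2) = 8*(-6) = -48)
N(20) + C*5 = -48 + 144*5 = -48 + 720 = 672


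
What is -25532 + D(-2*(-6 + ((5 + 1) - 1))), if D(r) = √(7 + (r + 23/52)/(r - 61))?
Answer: -25532 + √16374683/1534 ≈ -25529.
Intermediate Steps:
D(r) = √(7 + (23/52 + r)/(-61 + r)) (D(r) = √(7 + (r + 23*(1/52))/(-61 + r)) = √(7 + (r + 23/52)/(-61 + r)) = √(7 + (23/52 + r)/(-61 + r)))
-25532 + D(-2*(-6 + ((5 + 1) - 1))) = -25532 + √(7 + 23/(-3172 + 52*(-2*(-6 + ((5 + 1) - 1)))) + (-2*(-6 + ((5 + 1) - 1)))/(-61 - 2*(-6 + ((5 + 1) - 1)))) = -25532 + √(7 + 23/(-3172 + 52*(-2*(-6 + (6 - 1)))) + (-2*(-6 + (6 - 1)))/(-61 - 2*(-6 + (6 - 1)))) = -25532 + √(7 + 23/(-3172 + 52*(-2*(-6 + 5))) + (-2*(-6 + 5))/(-61 - 2*(-6 + 5))) = -25532 + √(7 + 23/(-3172 + 52*(-2*(-1))) + (-2*(-1))/(-61 - 2*(-1))) = -25532 + √(7 + 23/(-3172 + 52*2) + 2/(-61 + 2)) = -25532 + √(7 + 23/(-3172 + 104) + 2/(-59)) = -25532 + √(7 + 23/(-3068) + 2*(-1/59)) = -25532 + √(7 + 23*(-1/3068) - 2/59) = -25532 + √(7 - 23/3068 - 2/59) = -25532 + √(21349/3068) = -25532 + √16374683/1534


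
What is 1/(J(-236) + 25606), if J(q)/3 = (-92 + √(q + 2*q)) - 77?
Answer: 25099/629966173 - 6*I*√177/629966173 ≈ 3.9842e-5 - 1.2671e-7*I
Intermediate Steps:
J(q) = -507 + 3*√3*√q (J(q) = 3*((-92 + √(q + 2*q)) - 77) = 3*((-92 + √(3*q)) - 77) = 3*((-92 + √3*√q) - 77) = 3*(-169 + √3*√q) = -507 + 3*√3*√q)
1/(J(-236) + 25606) = 1/((-507 + 3*√3*√(-236)) + 25606) = 1/((-507 + 3*√3*(2*I*√59)) + 25606) = 1/((-507 + 6*I*√177) + 25606) = 1/(25099 + 6*I*√177)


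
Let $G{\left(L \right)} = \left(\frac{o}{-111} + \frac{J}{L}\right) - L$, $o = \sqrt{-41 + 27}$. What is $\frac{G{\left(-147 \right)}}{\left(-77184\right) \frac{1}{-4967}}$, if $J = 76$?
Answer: $\frac{106954411}{11346048} - \frac{4967 i \sqrt{14}}{8567424} \approx 9.4266 - 0.0021692 i$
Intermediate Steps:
$o = i \sqrt{14}$ ($o = \sqrt{-14} = i \sqrt{14} \approx 3.7417 i$)
$G{\left(L \right)} = - L + \frac{76}{L} - \frac{i \sqrt{14}}{111}$ ($G{\left(L \right)} = \left(\frac{i \sqrt{14}}{-111} + \frac{76}{L}\right) - L = \left(i \sqrt{14} \left(- \frac{1}{111}\right) + \frac{76}{L}\right) - L = \left(- \frac{i \sqrt{14}}{111} + \frac{76}{L}\right) - L = \left(\frac{76}{L} - \frac{i \sqrt{14}}{111}\right) - L = - L + \frac{76}{L} - \frac{i \sqrt{14}}{111}$)
$\frac{G{\left(-147 \right)}}{\left(-77184\right) \frac{1}{-4967}} = \frac{\left(-1\right) \left(-147\right) + \frac{76}{-147} - \frac{i \sqrt{14}}{111}}{\left(-77184\right) \frac{1}{-4967}} = \frac{147 + 76 \left(- \frac{1}{147}\right) - \frac{i \sqrt{14}}{111}}{\left(-77184\right) \left(- \frac{1}{4967}\right)} = \frac{147 - \frac{76}{147} - \frac{i \sqrt{14}}{111}}{\frac{77184}{4967}} = \left(\frac{21533}{147} - \frac{i \sqrt{14}}{111}\right) \frac{4967}{77184} = \frac{106954411}{11346048} - \frac{4967 i \sqrt{14}}{8567424}$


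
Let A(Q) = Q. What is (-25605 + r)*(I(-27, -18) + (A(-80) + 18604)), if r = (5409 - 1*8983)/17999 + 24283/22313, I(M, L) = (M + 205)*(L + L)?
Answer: -124587736621979280/401611687 ≈ -3.1022e+8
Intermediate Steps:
I(M, L) = 2*L*(205 + M) (I(M, L) = (205 + M)*(2*L) = 2*L*(205 + M))
r = 357323055/401611687 (r = (5409 - 8983)*(1/17999) + 24283*(1/22313) = -3574*1/17999 + 24283/22313 = -3574/17999 + 24283/22313 = 357323055/401611687 ≈ 0.88972)
(-25605 + r)*(I(-27, -18) + (A(-80) + 18604)) = (-25605 + 357323055/401611687)*(2*(-18)*(205 - 27) + (-80 + 18604)) = -10282909922580*(2*(-18)*178 + 18524)/401611687 = -10282909922580*(-6408 + 18524)/401611687 = -10282909922580/401611687*12116 = -124587736621979280/401611687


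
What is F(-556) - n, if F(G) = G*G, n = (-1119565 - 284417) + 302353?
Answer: 1410765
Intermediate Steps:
n = -1101629 (n = -1403982 + 302353 = -1101629)
F(G) = G²
F(-556) - n = (-556)² - 1*(-1101629) = 309136 + 1101629 = 1410765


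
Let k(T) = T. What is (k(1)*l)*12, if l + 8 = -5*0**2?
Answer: -96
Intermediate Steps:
l = -8 (l = -8 - 5*0**2 = -8 - 5*0 = -8 + 0 = -8)
(k(1)*l)*12 = (1*(-8))*12 = -8*12 = -96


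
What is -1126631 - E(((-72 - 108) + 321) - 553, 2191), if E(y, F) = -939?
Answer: -1125692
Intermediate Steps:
-1126631 - E(((-72 - 108) + 321) - 553, 2191) = -1126631 - 1*(-939) = -1126631 + 939 = -1125692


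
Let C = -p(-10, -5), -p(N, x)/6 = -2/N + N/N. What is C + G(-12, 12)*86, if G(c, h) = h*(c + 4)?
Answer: -41244/5 ≈ -8248.8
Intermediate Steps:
G(c, h) = h*(4 + c)
p(N, x) = -6 + 12/N (p(N, x) = -6*(-2/N + N/N) = -6*(-2/N + 1) = -6*(1 - 2/N) = -6 + 12/N)
C = 36/5 (C = -(-6 + 12/(-10)) = -(-6 + 12*(-⅒)) = -(-6 - 6/5) = -1*(-36/5) = 36/5 ≈ 7.2000)
C + G(-12, 12)*86 = 36/5 + (12*(4 - 12))*86 = 36/5 + (12*(-8))*86 = 36/5 - 96*86 = 36/5 - 8256 = -41244/5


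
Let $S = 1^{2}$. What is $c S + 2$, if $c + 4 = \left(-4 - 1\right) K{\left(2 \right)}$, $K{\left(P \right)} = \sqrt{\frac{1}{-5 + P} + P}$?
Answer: $-2 - \frac{5 \sqrt{15}}{3} \approx -8.455$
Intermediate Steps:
$K{\left(P \right)} = \sqrt{P + \frac{1}{-5 + P}}$
$c = -4 - \frac{5 \sqrt{15}}{3}$ ($c = -4 + \left(-4 - 1\right) \sqrt{\frac{1 + 2 \left(-5 + 2\right)}{-5 + 2}} = -4 - 5 \sqrt{\frac{1 + 2 \left(-3\right)}{-3}} = -4 - 5 \sqrt{- \frac{1 - 6}{3}} = -4 - 5 \sqrt{\left(- \frac{1}{3}\right) \left(-5\right)} = -4 - 5 \sqrt{\frac{5}{3}} = -4 - 5 \frac{\sqrt{15}}{3} = -4 - \frac{5 \sqrt{15}}{3} \approx -10.455$)
$S = 1$
$c S + 2 = \left(-4 - \frac{5 \sqrt{15}}{3}\right) 1 + 2 = \left(-4 - \frac{5 \sqrt{15}}{3}\right) + 2 = -2 - \frac{5 \sqrt{15}}{3}$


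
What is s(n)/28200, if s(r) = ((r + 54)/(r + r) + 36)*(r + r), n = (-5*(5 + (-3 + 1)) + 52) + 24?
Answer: 4507/28200 ≈ 0.15982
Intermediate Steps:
n = 61 (n = (-5*(5 - 2) + 52) + 24 = (-5*3 + 52) + 24 = (-15 + 52) + 24 = 37 + 24 = 61)
s(r) = 2*r*(36 + (54 + r)/(2*r)) (s(r) = ((54 + r)/((2*r)) + 36)*(2*r) = ((54 + r)*(1/(2*r)) + 36)*(2*r) = ((54 + r)/(2*r) + 36)*(2*r) = (36 + (54 + r)/(2*r))*(2*r) = 2*r*(36 + (54 + r)/(2*r)))
s(n)/28200 = (54 + 73*61)/28200 = (54 + 4453)*(1/28200) = 4507*(1/28200) = 4507/28200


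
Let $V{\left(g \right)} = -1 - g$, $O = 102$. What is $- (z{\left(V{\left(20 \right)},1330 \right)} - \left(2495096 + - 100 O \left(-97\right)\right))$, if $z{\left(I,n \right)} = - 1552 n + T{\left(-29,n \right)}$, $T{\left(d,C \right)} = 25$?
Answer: $5548631$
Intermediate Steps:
$z{\left(I,n \right)} = 25 - 1552 n$ ($z{\left(I,n \right)} = - 1552 n + 25 = 25 - 1552 n$)
$- (z{\left(V{\left(20 \right)},1330 \right)} - \left(2495096 + - 100 O \left(-97\right)\right)) = - (\left(25 - 2064160\right) - \left(2495096 + \left(-100\right) 102 \left(-97\right)\right)) = - (\left(25 - 2064160\right) - \left(2495096 - -989400\right)) = - (-2064135 - 3484496) = \left(-1\right) \left(-5548631\right) = 5548631$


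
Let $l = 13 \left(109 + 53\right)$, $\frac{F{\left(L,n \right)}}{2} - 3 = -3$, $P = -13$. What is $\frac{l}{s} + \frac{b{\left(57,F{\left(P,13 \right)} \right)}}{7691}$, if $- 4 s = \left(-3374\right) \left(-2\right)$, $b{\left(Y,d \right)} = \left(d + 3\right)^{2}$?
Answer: $- \frac{16182063}{12974717} \approx -1.2472$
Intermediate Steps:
$F{\left(L,n \right)} = 0$ ($F{\left(L,n \right)} = 6 + 2 \left(-3\right) = 6 - 6 = 0$)
$l = 2106$ ($l = 13 \cdot 162 = 2106$)
$b{\left(Y,d \right)} = \left(3 + d\right)^{2}$
$s = -1687$ ($s = - \frac{\left(-3374\right) \left(-2\right)}{4} = \left(- \frac{1}{4}\right) 6748 = -1687$)
$\frac{l}{s} + \frac{b{\left(57,F{\left(P,13 \right)} \right)}}{7691} = \frac{2106}{-1687} + \frac{\left(3 + 0\right)^{2}}{7691} = 2106 \left(- \frac{1}{1687}\right) + 3^{2} \cdot \frac{1}{7691} = - \frac{2106}{1687} + 9 \cdot \frac{1}{7691} = - \frac{2106}{1687} + \frac{9}{7691} = - \frac{16182063}{12974717}$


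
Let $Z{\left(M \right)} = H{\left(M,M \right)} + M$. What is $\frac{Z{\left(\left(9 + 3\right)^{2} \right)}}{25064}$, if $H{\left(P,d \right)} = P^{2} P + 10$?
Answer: $\frac{1493069}{12532} \approx 119.14$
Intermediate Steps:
$H{\left(P,d \right)} = 10 + P^{3}$ ($H{\left(P,d \right)} = P^{3} + 10 = 10 + P^{3}$)
$Z{\left(M \right)} = 10 + M + M^{3}$ ($Z{\left(M \right)} = \left(10 + M^{3}\right) + M = 10 + M + M^{3}$)
$\frac{Z{\left(\left(9 + 3\right)^{2} \right)}}{25064} = \frac{10 + \left(9 + 3\right)^{2} + \left(\left(9 + 3\right)^{2}\right)^{3}}{25064} = \left(10 + 12^{2} + \left(12^{2}\right)^{3}\right) \frac{1}{25064} = \left(10 + 144 + 144^{3}\right) \frac{1}{25064} = \left(10 + 144 + 2985984\right) \frac{1}{25064} = 2986138 \cdot \frac{1}{25064} = \frac{1493069}{12532}$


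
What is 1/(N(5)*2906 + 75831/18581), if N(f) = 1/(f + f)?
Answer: 92905/27377348 ≈ 0.0033935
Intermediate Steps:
N(f) = 1/(2*f)
1/(N(5)*2906 + 75831/18581) = 1/(((½)/5)*2906 + 75831/18581) = 1/(((½)*(⅕))*2906 + 75831*(1/18581)) = 1/((⅒)*2906 + 75831/18581) = 1/(1453/5 + 75831/18581) = 1/(27377348/92905) = 92905/27377348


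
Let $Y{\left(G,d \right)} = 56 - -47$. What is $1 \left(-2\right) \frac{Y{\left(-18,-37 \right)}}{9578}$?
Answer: $- \frac{103}{4789} \approx -0.021508$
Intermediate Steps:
$Y{\left(G,d \right)} = 103$ ($Y{\left(G,d \right)} = 56 + 47 = 103$)
$1 \left(-2\right) \frac{Y{\left(-18,-37 \right)}}{9578} = 1 \left(-2\right) \frac{103}{9578} = - 2 \cdot 103 \cdot \frac{1}{9578} = \left(-2\right) \frac{103}{9578} = - \frac{103}{4789}$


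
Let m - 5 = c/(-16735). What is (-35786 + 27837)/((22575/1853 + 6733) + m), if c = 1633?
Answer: -246498132295/209319843466 ≈ -1.1776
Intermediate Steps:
m = 82042/16735 (m = 5 + 1633/(-16735) = 5 + 1633*(-1/16735) = 5 - 1633/16735 = 82042/16735 ≈ 4.9024)
(-35786 + 27837)/((22575/1853 + 6733) + m) = (-35786 + 27837)/((22575/1853 + 6733) + 82042/16735) = -7949/((22575*(1/1853) + 6733) + 82042/16735) = -7949/((22575/1853 + 6733) + 82042/16735) = -7949/(12498824/1853 + 82042/16735) = -7949/209319843466/31009955 = -7949*31009955/209319843466 = -246498132295/209319843466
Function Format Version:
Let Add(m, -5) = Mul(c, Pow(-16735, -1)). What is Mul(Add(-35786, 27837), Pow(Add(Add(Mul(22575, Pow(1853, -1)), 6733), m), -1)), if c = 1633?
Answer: Rational(-246498132295, 209319843466) ≈ -1.1776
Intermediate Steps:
m = Rational(82042, 16735) (m = Add(5, Mul(1633, Pow(-16735, -1))) = Add(5, Mul(1633, Rational(-1, 16735))) = Add(5, Rational(-1633, 16735)) = Rational(82042, 16735) ≈ 4.9024)
Mul(Add(-35786, 27837), Pow(Add(Add(Mul(22575, Pow(1853, -1)), 6733), m), -1)) = Mul(Add(-35786, 27837), Pow(Add(Add(Mul(22575, Pow(1853, -1)), 6733), Rational(82042, 16735)), -1)) = Mul(-7949, Pow(Add(Add(Mul(22575, Rational(1, 1853)), 6733), Rational(82042, 16735)), -1)) = Mul(-7949, Pow(Add(Add(Rational(22575, 1853), 6733), Rational(82042, 16735)), -1)) = Mul(-7949, Pow(Add(Rational(12498824, 1853), Rational(82042, 16735)), -1)) = Mul(-7949, Pow(Rational(209319843466, 31009955), -1)) = Mul(-7949, Rational(31009955, 209319843466)) = Rational(-246498132295, 209319843466)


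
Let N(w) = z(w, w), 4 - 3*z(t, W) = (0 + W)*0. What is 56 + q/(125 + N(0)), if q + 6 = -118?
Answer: 20852/379 ≈ 55.018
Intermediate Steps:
z(t, W) = 4/3 (z(t, W) = 4/3 - (0 + W)*0/3 = 4/3 - W*0/3 = 4/3 - ⅓*0 = 4/3 + 0 = 4/3)
q = -124 (q = -6 - 118 = -124)
N(w) = 4/3
56 + q/(125 + N(0)) = 56 - 124/(125 + 4/3) = 56 - 124/(379/3) = 56 + (3/379)*(-124) = 56 - 372/379 = 20852/379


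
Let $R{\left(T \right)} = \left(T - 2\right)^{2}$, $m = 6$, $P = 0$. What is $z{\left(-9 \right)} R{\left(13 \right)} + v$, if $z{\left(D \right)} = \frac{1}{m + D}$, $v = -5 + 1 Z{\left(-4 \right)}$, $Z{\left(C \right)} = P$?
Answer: $- \frac{136}{3} \approx -45.333$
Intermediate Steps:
$Z{\left(C \right)} = 0$
$R{\left(T \right)} = \left(-2 + T\right)^{2}$
$v = -5$ ($v = -5 + 1 \cdot 0 = -5 + 0 = -5$)
$z{\left(D \right)} = \frac{1}{6 + D}$
$z{\left(-9 \right)} R{\left(13 \right)} + v = \frac{\left(-2 + 13\right)^{2}}{6 - 9} - 5 = \frac{11^{2}}{-3} - 5 = \left(- \frac{1}{3}\right) 121 - 5 = - \frac{121}{3} - 5 = - \frac{136}{3}$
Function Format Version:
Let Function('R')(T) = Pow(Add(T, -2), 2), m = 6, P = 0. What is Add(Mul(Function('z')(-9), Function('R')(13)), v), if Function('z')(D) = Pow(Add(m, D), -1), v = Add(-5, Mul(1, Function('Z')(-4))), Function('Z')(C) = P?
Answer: Rational(-136, 3) ≈ -45.333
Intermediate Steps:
Function('Z')(C) = 0
Function('R')(T) = Pow(Add(-2, T), 2)
v = -5 (v = Add(-5, Mul(1, 0)) = Add(-5, 0) = -5)
Function('z')(D) = Pow(Add(6, D), -1)
Add(Mul(Function('z')(-9), Function('R')(13)), v) = Add(Mul(Pow(Add(6, -9), -1), Pow(Add(-2, 13), 2)), -5) = Add(Mul(Pow(-3, -1), Pow(11, 2)), -5) = Add(Mul(Rational(-1, 3), 121), -5) = Add(Rational(-121, 3), -5) = Rational(-136, 3)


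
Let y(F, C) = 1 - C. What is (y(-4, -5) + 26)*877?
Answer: 28064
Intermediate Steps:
(y(-4, -5) + 26)*877 = ((1 - 1*(-5)) + 26)*877 = ((1 + 5) + 26)*877 = (6 + 26)*877 = 32*877 = 28064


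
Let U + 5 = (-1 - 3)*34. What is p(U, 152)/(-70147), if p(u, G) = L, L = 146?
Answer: -146/70147 ≈ -0.0020813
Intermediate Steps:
U = -141 (U = -5 + (-1 - 3)*34 = -5 - 4*34 = -5 - 136 = -141)
p(u, G) = 146
p(U, 152)/(-70147) = 146/(-70147) = 146*(-1/70147) = -146/70147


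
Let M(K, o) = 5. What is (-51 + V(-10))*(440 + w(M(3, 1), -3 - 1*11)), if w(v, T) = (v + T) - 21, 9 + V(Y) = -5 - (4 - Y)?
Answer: -32390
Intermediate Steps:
V(Y) = -18 + Y (V(Y) = -9 + (-5 - (4 - Y)) = -9 + (-5 + (-4 + Y)) = -9 + (-9 + Y) = -18 + Y)
w(v, T) = -21 + T + v (w(v, T) = (T + v) - 21 = -21 + T + v)
(-51 + V(-10))*(440 + w(M(3, 1), -3 - 1*11)) = (-51 + (-18 - 10))*(440 + (-21 + (-3 - 1*11) + 5)) = (-51 - 28)*(440 + (-21 + (-3 - 11) + 5)) = -79*(440 + (-21 - 14 + 5)) = -79*(440 - 30) = -79*410 = -32390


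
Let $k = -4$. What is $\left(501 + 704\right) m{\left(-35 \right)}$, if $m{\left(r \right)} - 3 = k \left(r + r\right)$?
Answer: $341015$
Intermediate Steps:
$m{\left(r \right)} = 3 - 8 r$ ($m{\left(r \right)} = 3 - 4 \left(r + r\right) = 3 - 4 \cdot 2 r = 3 - 8 r$)
$\left(501 + 704\right) m{\left(-35 \right)} = \left(501 + 704\right) \left(3 - -280\right) = 1205 \left(3 + 280\right) = 1205 \cdot 283 = 341015$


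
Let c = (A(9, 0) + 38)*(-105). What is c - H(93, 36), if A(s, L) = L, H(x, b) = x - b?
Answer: -4047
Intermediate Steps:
c = -3990 (c = (0 + 38)*(-105) = 38*(-105) = -3990)
c - H(93, 36) = -3990 - (93 - 1*36) = -3990 - (93 - 36) = -3990 - 1*57 = -3990 - 57 = -4047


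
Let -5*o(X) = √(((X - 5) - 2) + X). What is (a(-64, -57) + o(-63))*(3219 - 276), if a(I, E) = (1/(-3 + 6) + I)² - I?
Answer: 12117639 - 2943*I*√133/5 ≈ 1.2118e+7 - 6788.1*I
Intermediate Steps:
o(X) = -√(-7 + 2*X)/5 (o(X) = -√(((X - 5) - 2) + X)/5 = -√(((-5 + X) - 2) + X)/5 = -√((-7 + X) + X)/5 = -√(-7 + 2*X)/5)
a(I, E) = (⅓ + I)² - I (a(I, E) = (1/3 + I)² - I = (⅓ + I)² - I)
(a(-64, -57) + o(-63))*(3219 - 276) = ((⅑ + (-64)² - ⅓*(-64)) - √(-7 + 2*(-63))/5)*(3219 - 276) = ((⅑ + 4096 + 64/3) - √(-7 - 126)/5)*2943 = (37057/9 - I*√133/5)*2943 = 12117639 - 2943*I*√133/5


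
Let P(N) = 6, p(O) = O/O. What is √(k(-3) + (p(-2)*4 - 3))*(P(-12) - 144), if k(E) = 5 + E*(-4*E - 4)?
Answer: -414*I*√2 ≈ -585.48*I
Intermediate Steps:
p(O) = 1
k(E) = 5 + E*(-4 - 4*E)
√(k(-3) + (p(-2)*4 - 3))*(P(-12) - 144) = √((5 - 4*(-3) - 4*(-3)²) + (1*4 - 3))*(6 - 144) = √((5 + 12 - 4*9) + (4 - 3))*(-138) = √((5 + 12 - 36) + 1)*(-138) = √(-19 + 1)*(-138) = √(-18)*(-138) = (3*I*√2)*(-138) = -414*I*√2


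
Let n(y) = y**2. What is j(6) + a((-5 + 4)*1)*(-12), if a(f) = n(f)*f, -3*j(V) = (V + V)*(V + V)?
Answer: -36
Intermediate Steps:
j(V) = -4*V**2/3 (j(V) = -(V + V)*(V + V)/3 = -2*V*2*V/3 = -4*V**2/3)
a(f) = f**3 (a(f) = f**2*f = f**3)
j(6) + a((-5 + 4)*1)*(-12) = -4/3*6**2 + ((-5 + 4)*1)**3*(-12) = -4/3*36 + (-1*1)**3*(-12) = -48 + (-1)**3*(-12) = -48 - 1*(-12) = -48 + 12 = -36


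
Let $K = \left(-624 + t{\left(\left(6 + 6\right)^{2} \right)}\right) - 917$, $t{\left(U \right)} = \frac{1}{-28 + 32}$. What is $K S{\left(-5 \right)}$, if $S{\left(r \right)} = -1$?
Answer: $\frac{6163}{4} \approx 1540.8$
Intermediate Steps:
$t{\left(U \right)} = \frac{1}{4}$
$K = - \frac{6163}{4}$ ($K = \left(-624 + \frac{1}{4}\right) - 917 = - \frac{2495}{4} - 917 = - \frac{6163}{4} \approx -1540.8$)
$K S{\left(-5 \right)} = \left(- \frac{6163}{4}\right) \left(-1\right) = \frac{6163}{4}$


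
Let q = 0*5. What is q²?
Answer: 0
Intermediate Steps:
q = 0
q² = 0² = 0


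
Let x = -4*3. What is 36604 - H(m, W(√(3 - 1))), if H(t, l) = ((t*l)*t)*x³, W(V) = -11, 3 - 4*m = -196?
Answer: -47009384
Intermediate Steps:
m = 199/4 (m = ¾ - ¼*(-196) = ¾ + 49 = 199/4 ≈ 49.750)
x = -12
H(t, l) = -1728*l*t² (H(t, l) = ((t*l)*t)*(-12)³ = ((l*t)*t)*(-1728) = (l*t²)*(-1728) = -1728*l*t²)
36604 - H(m, W(√(3 - 1))) = 36604 - (-1728)*(-11)*(199/4)² = 36604 - (-1728)*(-11)*39601/16 = 36604 - 1*47045988 = 36604 - 47045988 = -47009384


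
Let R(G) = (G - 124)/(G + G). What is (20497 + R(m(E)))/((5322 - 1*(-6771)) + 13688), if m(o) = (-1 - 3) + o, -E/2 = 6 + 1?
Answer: 369017/464058 ≈ 0.79520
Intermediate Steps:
E = -14 (E = -2*(6 + 1) = -2*7 = -14)
m(o) = -4 + o
R(G) = (-124 + G)/(2*G) (R(G) = (-124 + G)/((2*G)) = (-124 + G)*(1/(2*G)) = (-124 + G)/(2*G))
(20497 + R(m(E)))/((5322 - 1*(-6771)) + 13688) = (20497 + (-124 + (-4 - 14))/(2*(-4 - 14)))/((5322 - 1*(-6771)) + 13688) = (20497 + (½)*(-124 - 18)/(-18))/((5322 + 6771) + 13688) = (20497 + (½)*(-1/18)*(-142))/(12093 + 13688) = (20497 + 71/18)/25781 = (369017/18)*(1/25781) = 369017/464058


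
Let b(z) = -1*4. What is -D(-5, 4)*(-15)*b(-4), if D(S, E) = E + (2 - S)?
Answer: -660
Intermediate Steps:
D(S, E) = 2 + E - S
b(z) = -4
-D(-5, 4)*(-15)*b(-4) = -(2 + 4 - 1*(-5))*(-15)*(-4) = -(2 + 4 + 5)*(-15)*(-4) = -11*(-15)*(-4) = -(-165)*(-4) = -1*660 = -660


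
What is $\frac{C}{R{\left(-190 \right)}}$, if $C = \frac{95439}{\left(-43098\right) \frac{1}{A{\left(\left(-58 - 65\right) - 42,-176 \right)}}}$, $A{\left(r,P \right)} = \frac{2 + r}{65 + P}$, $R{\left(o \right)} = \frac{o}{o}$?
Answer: $- \frac{5185519}{1594626} \approx -3.2519$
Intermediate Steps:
$R{\left(o \right)} = 1$
$A{\left(r,P \right)} = \frac{2 + r}{65 + P}$
$C = - \frac{5185519}{1594626}$ ($C = \frac{95439}{\left(-43098\right) \frac{1}{\frac{1}{65 - 176} \left(2 - 165\right)}} = \frac{95439}{\left(-43098\right) \frac{1}{\frac{1}{-111} \left(2 - 165\right)}} = \frac{95439}{\left(-43098\right) \frac{1}{\left(- \frac{1}{111}\right) \left(2 - 165\right)}} = \frac{95439}{\left(-43098\right) \frac{1}{\left(- \frac{1}{111}\right) \left(-163\right)}} = \frac{95439}{\left(-43098\right) \frac{1}{\frac{163}{111}}} = \frac{95439}{\left(-43098\right) \frac{111}{163}} = \frac{95439}{- \frac{4783878}{163}} = 95439 \left(- \frac{163}{4783878}\right) = - \frac{5185519}{1594626} \approx -3.2519$)
$\frac{C}{R{\left(-190 \right)}} = - \frac{5185519}{1594626 \cdot 1} = \left(- \frac{5185519}{1594626}\right) 1 = - \frac{5185519}{1594626}$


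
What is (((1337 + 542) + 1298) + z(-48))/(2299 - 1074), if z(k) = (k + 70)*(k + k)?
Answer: 213/245 ≈ 0.86939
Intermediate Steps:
z(k) = 2*k*(70 + k) (z(k) = (70 + k)*(2*k) = 2*k*(70 + k))
(((1337 + 542) + 1298) + z(-48))/(2299 - 1074) = (((1337 + 542) + 1298) + 2*(-48)*(70 - 48))/(2299 - 1074) = ((1879 + 1298) + 2*(-48)*22)/1225 = (3177 - 2112)*(1/1225) = 1065*(1/1225) = 213/245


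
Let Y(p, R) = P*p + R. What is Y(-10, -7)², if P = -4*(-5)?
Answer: 42849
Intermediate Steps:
P = 20
Y(p, R) = R + 20*p (Y(p, R) = 20*p + R = R + 20*p)
Y(-10, -7)² = (-7 + 20*(-10))² = (-7 - 200)² = (-207)² = 42849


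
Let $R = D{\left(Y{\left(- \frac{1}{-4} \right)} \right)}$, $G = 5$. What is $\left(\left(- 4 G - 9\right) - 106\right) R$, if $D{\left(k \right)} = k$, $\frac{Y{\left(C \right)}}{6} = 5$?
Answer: $-4050$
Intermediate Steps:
$Y{\left(C \right)} = 30$ ($Y{\left(C \right)} = 6 \cdot 5 = 30$)
$R = 30$
$\left(\left(- 4 G - 9\right) - 106\right) R = \left(\left(\left(-4\right) 5 - 9\right) - 106\right) 30 = \left(\left(-20 - 9\right) - 106\right) 30 = \left(-29 - 106\right) 30 = \left(-135\right) 30 = -4050$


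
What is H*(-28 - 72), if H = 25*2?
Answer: -5000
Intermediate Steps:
H = 50
H*(-28 - 72) = 50*(-28 - 72) = 50*(-100) = -5000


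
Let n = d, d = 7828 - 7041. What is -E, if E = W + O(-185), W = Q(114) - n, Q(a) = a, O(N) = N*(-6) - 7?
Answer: -430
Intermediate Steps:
d = 787
n = 787
O(N) = -7 - 6*N (O(N) = -6*N - 7 = -7 - 6*N)
W = -673 (W = 114 - 1*787 = 114 - 787 = -673)
E = 430 (E = -673 + (-7 - 6*(-185)) = -673 + (-7 + 1110) = -673 + 1103 = 430)
-E = -1*430 = -430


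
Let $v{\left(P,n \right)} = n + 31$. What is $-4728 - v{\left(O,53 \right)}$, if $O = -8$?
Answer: $-4812$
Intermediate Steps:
$v{\left(P,n \right)} = 31 + n$
$-4728 - v{\left(O,53 \right)} = -4728 - \left(31 + 53\right) = -4728 - 84 = -4812$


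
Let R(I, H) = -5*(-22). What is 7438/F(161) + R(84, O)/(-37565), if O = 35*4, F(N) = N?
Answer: 5079832/109963 ≈ 46.196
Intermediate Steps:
O = 140
R(I, H) = 110
7438/F(161) + R(84, O)/(-37565) = 7438/161 + 110/(-37565) = 7438*(1/161) + 110*(-1/37565) = 7438/161 - 2/683 = 5079832/109963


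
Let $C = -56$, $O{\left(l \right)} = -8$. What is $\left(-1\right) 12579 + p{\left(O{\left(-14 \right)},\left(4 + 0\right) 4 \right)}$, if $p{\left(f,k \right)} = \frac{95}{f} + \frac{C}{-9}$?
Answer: $- \frac{906095}{72} \approx -12585.0$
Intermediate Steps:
$p{\left(f,k \right)} = \frac{56}{9} + \frac{95}{f}$ ($p{\left(f,k \right)} = \frac{95}{f} - \frac{56}{-9} = \frac{95}{f} - - \frac{56}{9} = \frac{95}{f} + \frac{56}{9} = \frac{56}{9} + \frac{95}{f}$)
$\left(-1\right) 12579 + p{\left(O{\left(-14 \right)},\left(4 + 0\right) 4 \right)} = \left(-1\right) 12579 + \left(\frac{56}{9} + \frac{95}{-8}\right) = -12579 + \left(\frac{56}{9} + 95 \left(- \frac{1}{8}\right)\right) = -12579 + \left(\frac{56}{9} - \frac{95}{8}\right) = -12579 - \frac{407}{72} = - \frac{906095}{72}$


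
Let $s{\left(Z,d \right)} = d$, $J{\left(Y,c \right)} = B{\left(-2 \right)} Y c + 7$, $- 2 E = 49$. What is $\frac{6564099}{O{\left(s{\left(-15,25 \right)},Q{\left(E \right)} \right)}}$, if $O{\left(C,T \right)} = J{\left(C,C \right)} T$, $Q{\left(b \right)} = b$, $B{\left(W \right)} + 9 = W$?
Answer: $\frac{6564099}{168266} \approx 39.01$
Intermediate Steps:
$E = - \frac{49}{2}$ ($E = \left(- \frac{1}{2}\right) 49 = - \frac{49}{2} \approx -24.5$)
$B{\left(W \right)} = -9 + W$
$J{\left(Y,c \right)} = 7 - 11 Y c$ ($J{\left(Y,c \right)} = \left(-9 - 2\right) Y c + 7 = - 11 Y c + 7 = 7 - 11 Y c$)
$O{\left(C,T \right)} = T \left(7 - 11 C^{2}\right)$ ($O{\left(C,T \right)} = \left(7 - 11 C C\right) T = \left(7 - 11 C^{2}\right) T = T \left(7 - 11 C^{2}\right)$)
$\frac{6564099}{O{\left(s{\left(-15,25 \right)},Q{\left(E \right)} \right)}} = \frac{6564099}{\left(- \frac{49}{2}\right) \left(7 - 11 \cdot 25^{2}\right)} = \frac{6564099}{\left(- \frac{49}{2}\right) \left(7 - 6875\right)} = \frac{6564099}{\left(- \frac{49}{2}\right) \left(-6868\right)} = \frac{6564099}{168266}$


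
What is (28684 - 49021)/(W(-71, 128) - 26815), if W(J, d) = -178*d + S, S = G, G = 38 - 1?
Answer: 20337/49562 ≈ 0.41033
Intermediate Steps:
G = 37
S = 37
W(J, d) = 37 - 178*d (W(J, d) = -178*d + 37 = 37 - 178*d)
(28684 - 49021)/(W(-71, 128) - 26815) = (28684 - 49021)/((37 - 178*128) - 26815) = -20337/((37 - 22784) - 26815) = -20337/(-22747 - 26815) = -20337/(-49562) = -20337*(-1/49562) = 20337/49562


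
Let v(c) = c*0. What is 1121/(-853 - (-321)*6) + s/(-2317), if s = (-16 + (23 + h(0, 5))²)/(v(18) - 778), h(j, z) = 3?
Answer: 1010725963/967108849 ≈ 1.0451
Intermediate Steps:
v(c) = 0
s = -330/389 (s = (-16 + (23 + 3)²)/(0 - 778) = (-16 + 26²)/(-778) = (-16 + 676)*(-1/778) = 660*(-1/778) = -330/389 ≈ -0.84833)
1121/(-853 - (-321)*6) + s/(-2317) = 1121/(-853 - (-321)*6) - 330/389/(-2317) = 1121/(-853 - 1*(-1926)) - 330/389*(-1/2317) = 1121/(-853 + 1926) + 330/901313 = 1121/1073 + 330/901313 = 1010725963/967108849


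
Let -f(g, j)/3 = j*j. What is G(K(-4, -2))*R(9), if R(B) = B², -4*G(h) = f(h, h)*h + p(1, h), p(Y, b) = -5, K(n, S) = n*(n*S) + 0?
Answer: -7962219/4 ≈ -1.9906e+6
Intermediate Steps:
f(g, j) = -3*j² (f(g, j) = -3*j*j = -3*j²)
K(n, S) = S*n² (K(n, S) = n*(S*n) + 0 = S*n² + 0 = S*n²)
G(h) = 5/4 + 3*h³/4 (G(h) = -((-3*h²)*h - 5)/4 = -(-3*h³ - 5)/4 = -(-5 - 3*h³)/4 = 5/4 + 3*h³/4)
G(K(-4, -2))*R(9) = (5/4 + 3*(-2*(-4)²)³/4)*9² = (5/4 + 3*(-2*16)³/4)*81 = (5/4 + (¾)*(-32)³)*81 = (5/4 + (¾)*(-32768))*81 = (5/4 - 24576)*81 = -98299/4*81 = -7962219/4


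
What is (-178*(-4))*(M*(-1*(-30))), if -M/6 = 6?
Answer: -768960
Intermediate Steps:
M = -36 (M = -6*6 = -36)
(-178*(-4))*(M*(-1*(-30))) = (-178*(-4))*(-(-36)*(-30)) = 712*(-36*30) = 712*(-1080) = -768960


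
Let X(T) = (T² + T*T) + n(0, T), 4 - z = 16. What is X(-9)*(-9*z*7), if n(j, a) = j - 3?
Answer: 120204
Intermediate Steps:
z = -12 (z = 4 - 1*16 = 4 - 16 = -12)
n(j, a) = -3 + j
X(T) = -3 + 2*T² (X(T) = (T² + T*T) + (-3 + 0) = (T² + T²) - 3 = 2*T² - 3 = -3 + 2*T²)
X(-9)*(-9*z*7) = (-3 + 2*(-9)²)*(-9*(-12)*7) = (-3 + 2*81)*(108*7) = (-3 + 162)*756 = 159*756 = 120204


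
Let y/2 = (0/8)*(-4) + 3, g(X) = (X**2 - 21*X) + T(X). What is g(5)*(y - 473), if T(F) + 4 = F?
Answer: 36893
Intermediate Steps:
T(F) = -4 + F
g(X) = -4 + X**2 - 20*X (g(X) = (X**2 - 21*X) + (-4 + X) = -4 + X**2 - 20*X)
y = 6 (y = 2*((0/8)*(-4) + 3) = 2*((0*(1/8))*(-4) + 3) = 2*(0*(-4) + 3) = 2*(0 + 3) = 2*3 = 6)
g(5)*(y - 473) = (-4 + 5**2 - 20*5)*(6 - 473) = (-4 + 25 - 100)*(-467) = -79*(-467) = 36893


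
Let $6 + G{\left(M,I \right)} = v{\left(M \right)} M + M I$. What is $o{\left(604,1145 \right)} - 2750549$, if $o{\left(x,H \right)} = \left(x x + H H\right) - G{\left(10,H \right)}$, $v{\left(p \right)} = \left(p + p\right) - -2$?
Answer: $-1086372$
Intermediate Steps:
$v{\left(p \right)} = 2 + 2 p$ ($v{\left(p \right)} = 2 p + 2 = 2 + 2 p$)
$G{\left(M,I \right)} = -6 + I M + M \left(2 + 2 M\right)$ ($G{\left(M,I \right)} = -6 + \left(\left(2 + 2 M\right) M + M I\right) = -6 + \left(M \left(2 + 2 M\right) + I M\right) = -6 + \left(I M + M \left(2 + 2 M\right)\right) = -6 + I M + M \left(2 + 2 M\right)$)
$o{\left(x,H \right)} = -214 + H^{2} + x^{2} - 10 H$ ($o{\left(x,H \right)} = \left(x x + H H\right) - \left(-6 + H 10 + 2 \cdot 10 \left(1 + 10\right)\right) = \left(x^{2} + H^{2}\right) - \left(-6 + 10 H + 2 \cdot 10 \cdot 11\right) = \left(H^{2} + x^{2}\right) - \left(-6 + 10 H + 220\right) = \left(H^{2} + x^{2}\right) - \left(214 + 10 H\right) = -214 + H^{2} + x^{2} - 10 H$)
$o{\left(604,1145 \right)} - 2750549 = \left(-214 + 1145^{2} + 604^{2} - 11450\right) - 2750549 = \left(-214 + 1311025 + 364816 - 11450\right) - 2750549 = 1664177 - 2750549 = -1086372$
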